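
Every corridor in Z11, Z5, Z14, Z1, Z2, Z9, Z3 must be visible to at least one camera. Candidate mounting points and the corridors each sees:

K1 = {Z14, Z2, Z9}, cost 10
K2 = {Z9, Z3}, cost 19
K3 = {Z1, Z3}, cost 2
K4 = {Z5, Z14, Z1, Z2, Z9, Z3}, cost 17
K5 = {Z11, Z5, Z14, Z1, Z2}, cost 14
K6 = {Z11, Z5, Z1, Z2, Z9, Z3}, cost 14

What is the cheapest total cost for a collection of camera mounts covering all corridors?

K1, K6 cover every corridor at cost 10 + 14 = 24.
Any cover uses at least 2 camera mounts; among all covering selections none totals below 24.

24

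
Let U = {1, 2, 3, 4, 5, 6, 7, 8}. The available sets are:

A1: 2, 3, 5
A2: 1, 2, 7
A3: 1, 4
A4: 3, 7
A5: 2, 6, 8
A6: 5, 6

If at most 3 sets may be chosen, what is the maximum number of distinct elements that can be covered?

Choosing A1, A2, A5 covers {1, 2, 3, 5, 6, 7, 8} — 7 elements.
No choice of 3 sets does better; here 4 is left uncovered.

7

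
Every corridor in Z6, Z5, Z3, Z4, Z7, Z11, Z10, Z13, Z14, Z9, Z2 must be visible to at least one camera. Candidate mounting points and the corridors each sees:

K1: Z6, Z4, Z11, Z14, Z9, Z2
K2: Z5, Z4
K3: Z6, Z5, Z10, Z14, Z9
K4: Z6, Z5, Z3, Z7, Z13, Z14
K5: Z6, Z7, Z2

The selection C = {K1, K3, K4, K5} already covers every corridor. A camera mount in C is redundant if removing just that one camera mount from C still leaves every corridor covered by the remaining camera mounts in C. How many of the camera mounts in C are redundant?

Drop K1: Z4, Z11 uncovered — not redundant.
Drop K3: Z10 uncovered — not redundant.
Drop K4: Z3, Z13 uncovered — not redundant.
Drop K5: the rest still cover every corridor — redundant.
1 redundant: K5.

1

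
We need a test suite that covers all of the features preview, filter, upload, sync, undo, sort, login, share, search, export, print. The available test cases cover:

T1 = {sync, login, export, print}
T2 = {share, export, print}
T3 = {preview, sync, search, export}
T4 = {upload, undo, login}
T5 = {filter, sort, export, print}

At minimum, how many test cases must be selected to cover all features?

4

T2, T3, T4, T5 together cover {preview, filter, upload, sync, undo, sort, login, share, search, export, print} — every feature.
No 3 of the 5 test cases cover everything (all 10 triples fall short), so 4 is minimum.
Greedy (largest uncovered first) would take T1, T3, T4, T5, T2 — 5 test cases — but 4 suffice.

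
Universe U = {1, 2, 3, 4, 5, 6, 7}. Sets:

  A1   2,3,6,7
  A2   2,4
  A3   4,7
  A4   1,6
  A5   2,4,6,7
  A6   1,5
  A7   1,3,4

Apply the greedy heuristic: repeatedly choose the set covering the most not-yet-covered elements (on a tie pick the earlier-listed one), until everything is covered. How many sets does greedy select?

3

Pick 1: A1 covers 4 new elements (2, 3, 6, 7).
Pick 2: A6 covers 2 new elements (1, 5).
Pick 3: A2 covers 1 new elements (4).
Greedy uses 3 sets.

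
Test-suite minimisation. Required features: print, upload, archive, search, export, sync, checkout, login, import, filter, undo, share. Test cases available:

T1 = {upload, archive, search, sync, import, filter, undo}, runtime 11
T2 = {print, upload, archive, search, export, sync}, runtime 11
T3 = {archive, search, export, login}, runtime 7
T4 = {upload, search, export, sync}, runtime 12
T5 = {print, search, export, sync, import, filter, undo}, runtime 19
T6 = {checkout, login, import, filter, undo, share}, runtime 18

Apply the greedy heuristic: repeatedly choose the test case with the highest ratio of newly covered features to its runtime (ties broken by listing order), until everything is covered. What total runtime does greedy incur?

Pick 1: T1 adds 7 new (upload, archive, search, sync, import, filter, undo) at runtime 11 (ratio 7/11).
Pick 2: T3 adds 2 new (export, login) at runtime 7 (ratio 2/7).
Pick 3: T6 adds 2 new (checkout, share) at runtime 18 (ratio 2/18).
Pick 4: T2 adds 1 new (print) at runtime 11 (ratio 1/11).
Greedy total runtime: 11 + 7 + 18 + 11 = 47. (The true optimum is 29, so greedy overshoots here.)

47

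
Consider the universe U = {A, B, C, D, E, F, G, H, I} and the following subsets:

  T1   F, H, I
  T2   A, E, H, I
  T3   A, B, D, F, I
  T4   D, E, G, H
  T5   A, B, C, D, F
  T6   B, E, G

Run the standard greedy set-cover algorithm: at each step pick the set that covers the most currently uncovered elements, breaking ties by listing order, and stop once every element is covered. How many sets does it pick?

Pick 1: T3 covers 5 new elements (A, B, D, F, I).
Pick 2: T4 covers 3 new elements (E, G, H).
Pick 3: T5 covers 1 new elements (C).
Greedy uses 3 sets.

3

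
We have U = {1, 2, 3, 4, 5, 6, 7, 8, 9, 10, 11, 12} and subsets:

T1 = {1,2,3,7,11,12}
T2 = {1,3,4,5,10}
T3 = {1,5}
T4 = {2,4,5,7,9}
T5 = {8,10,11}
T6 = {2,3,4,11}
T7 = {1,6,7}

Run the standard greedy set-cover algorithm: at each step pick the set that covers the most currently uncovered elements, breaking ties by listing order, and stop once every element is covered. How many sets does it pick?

5

Pick 1: T1 covers 6 new elements (1, 2, 3, 7, 11, 12).
Pick 2: T2 covers 3 new elements (4, 5, 10).
Pick 3: T4 covers 1 new elements (9).
Pick 4: T5 covers 1 new elements (8).
Pick 5: T7 covers 1 new elements (6).
Greedy uses 5 sets. (The true minimum is 4.)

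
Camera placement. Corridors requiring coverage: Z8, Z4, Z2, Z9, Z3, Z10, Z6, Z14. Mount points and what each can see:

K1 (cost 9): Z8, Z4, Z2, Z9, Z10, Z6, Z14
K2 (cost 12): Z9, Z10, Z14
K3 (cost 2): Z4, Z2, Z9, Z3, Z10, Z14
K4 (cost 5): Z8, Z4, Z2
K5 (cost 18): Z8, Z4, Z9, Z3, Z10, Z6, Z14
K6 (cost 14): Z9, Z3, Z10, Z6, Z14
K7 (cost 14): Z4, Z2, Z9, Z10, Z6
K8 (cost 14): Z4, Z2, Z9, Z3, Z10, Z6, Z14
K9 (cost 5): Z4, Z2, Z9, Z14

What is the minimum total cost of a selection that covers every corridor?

K1, K3 cover every corridor at cost 9 + 2 = 11.
Any cover uses at least 2 camera mounts; among all covering selections none totals below 11.

11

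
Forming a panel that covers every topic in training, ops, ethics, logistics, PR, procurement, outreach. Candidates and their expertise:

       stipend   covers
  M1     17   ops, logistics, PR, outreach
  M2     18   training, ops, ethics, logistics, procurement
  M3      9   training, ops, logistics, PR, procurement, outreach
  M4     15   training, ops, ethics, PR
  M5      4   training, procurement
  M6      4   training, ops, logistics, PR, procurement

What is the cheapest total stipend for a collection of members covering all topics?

M3, M4 cover every topic at stipend 9 + 15 = 24.
Any cover uses at least 2 members; among all covering selections none totals below 24.
Greedy by coverage-per-stipend would pick M6, M3, M4 for 28 — worse than the optimum 24.

24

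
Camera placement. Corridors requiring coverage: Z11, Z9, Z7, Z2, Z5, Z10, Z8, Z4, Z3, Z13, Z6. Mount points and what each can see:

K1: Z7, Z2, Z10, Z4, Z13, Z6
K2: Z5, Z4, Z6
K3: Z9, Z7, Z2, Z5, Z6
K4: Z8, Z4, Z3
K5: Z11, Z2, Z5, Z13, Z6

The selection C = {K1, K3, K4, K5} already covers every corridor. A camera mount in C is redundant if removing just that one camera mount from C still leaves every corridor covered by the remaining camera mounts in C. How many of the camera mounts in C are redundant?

0

Drop K1: Z10 uncovered — not redundant.
Drop K3: Z9 uncovered — not redundant.
Drop K4: Z8, Z3 uncovered — not redundant.
Drop K5: Z11 uncovered — not redundant.
None of the camera mounts in C is redundant.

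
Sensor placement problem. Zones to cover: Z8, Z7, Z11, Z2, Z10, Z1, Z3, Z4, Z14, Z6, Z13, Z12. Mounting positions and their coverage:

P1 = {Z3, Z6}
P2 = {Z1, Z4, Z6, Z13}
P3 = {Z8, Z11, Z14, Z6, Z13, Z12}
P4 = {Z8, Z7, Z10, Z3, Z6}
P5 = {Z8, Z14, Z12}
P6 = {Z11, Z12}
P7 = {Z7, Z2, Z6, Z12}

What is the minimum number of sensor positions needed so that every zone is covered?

P2, P3, P4, P7 together cover {Z8, Z7, Z11, Z2, Z10, Z1, Z3, Z4, Z14, Z6, Z13, Z12} — every zone.
No 3 of the 7 sensor positions cover everything (all 35 triples fall short), so 4 is minimum.

4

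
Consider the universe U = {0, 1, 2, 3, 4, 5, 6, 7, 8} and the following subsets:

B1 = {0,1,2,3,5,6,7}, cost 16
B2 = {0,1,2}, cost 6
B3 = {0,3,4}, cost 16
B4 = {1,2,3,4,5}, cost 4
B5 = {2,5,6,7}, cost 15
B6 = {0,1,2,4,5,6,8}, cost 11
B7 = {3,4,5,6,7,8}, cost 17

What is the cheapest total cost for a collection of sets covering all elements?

23

B2, B7 cover every element at cost 6 + 17 = 23.
Any cover uses at least 2 sets; among all covering selections none totals below 23.
Greedy by coverage-per-cost would pick B4, B6, B5 for 30 — worse than the optimum 23.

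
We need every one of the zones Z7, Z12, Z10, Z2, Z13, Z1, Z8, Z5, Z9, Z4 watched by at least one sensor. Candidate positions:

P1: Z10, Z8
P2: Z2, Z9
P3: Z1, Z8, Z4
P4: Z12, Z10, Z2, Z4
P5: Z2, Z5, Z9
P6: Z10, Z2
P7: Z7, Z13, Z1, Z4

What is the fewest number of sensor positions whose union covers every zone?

4

P1, P4, P5, P7 together cover {Z7, Z12, Z10, Z2, Z13, Z1, Z8, Z5, Z9, Z4} — every zone.
No 3 of the 7 sensor positions cover everything (all 35 triples fall short), so 4 is minimum.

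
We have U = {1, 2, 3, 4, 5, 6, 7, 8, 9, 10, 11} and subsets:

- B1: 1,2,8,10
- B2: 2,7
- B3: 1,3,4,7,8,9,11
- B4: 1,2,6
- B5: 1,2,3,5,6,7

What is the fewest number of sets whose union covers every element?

3

B1, B3, B5 together cover {1, 2, 3, 4, 5, 6, 7, 8, 9, 10, 11} — every element.
No 2 of the 5 sets cover everything (all 10 pairs fall short), so 3 is minimum.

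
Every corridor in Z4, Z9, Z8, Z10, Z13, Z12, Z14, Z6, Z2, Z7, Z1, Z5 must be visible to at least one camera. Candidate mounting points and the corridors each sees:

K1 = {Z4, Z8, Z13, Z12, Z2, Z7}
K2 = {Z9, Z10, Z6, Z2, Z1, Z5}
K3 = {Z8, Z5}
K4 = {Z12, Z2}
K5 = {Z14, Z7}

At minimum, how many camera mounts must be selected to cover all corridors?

K1, K2, K5 together cover {Z4, Z9, Z8, Z10, Z13, Z12, Z14, Z6, Z2, Z7, Z1, Z5} — every corridor.
No 2 of the 5 camera mounts cover everything (all 10 pairs fall short), so 3 is minimum.

3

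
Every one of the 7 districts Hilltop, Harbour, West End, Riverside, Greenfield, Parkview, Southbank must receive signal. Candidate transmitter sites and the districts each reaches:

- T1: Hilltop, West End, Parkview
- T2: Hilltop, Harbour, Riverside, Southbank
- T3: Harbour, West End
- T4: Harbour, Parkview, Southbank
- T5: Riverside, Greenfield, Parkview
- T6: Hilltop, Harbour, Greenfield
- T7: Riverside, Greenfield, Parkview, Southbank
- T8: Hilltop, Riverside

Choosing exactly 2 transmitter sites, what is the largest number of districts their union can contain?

Choosing T1, T2 covers {Hilltop, Harbour, West End, Riverside, Parkview, Southbank} — 6 districts.
No choice of 2 transmitter sites does better; here Greenfield is left uncovered.

6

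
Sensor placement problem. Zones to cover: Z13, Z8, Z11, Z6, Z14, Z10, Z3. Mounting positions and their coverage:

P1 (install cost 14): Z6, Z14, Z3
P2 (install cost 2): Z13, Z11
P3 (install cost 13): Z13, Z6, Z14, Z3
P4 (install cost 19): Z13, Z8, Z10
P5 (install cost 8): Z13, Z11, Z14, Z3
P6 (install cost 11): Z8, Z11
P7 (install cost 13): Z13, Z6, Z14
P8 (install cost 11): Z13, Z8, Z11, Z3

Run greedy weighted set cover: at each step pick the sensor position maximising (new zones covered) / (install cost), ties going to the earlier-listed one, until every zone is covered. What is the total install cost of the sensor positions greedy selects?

42

Pick 1: P2 adds 2 new (Z13, Z11) at install cost 2 (ratio 2/2).
Pick 2: P5 adds 2 new (Z14, Z3) at install cost 8 (ratio 2/8).
Pick 3: P4 adds 2 new (Z8, Z10) at install cost 19 (ratio 2/19).
Pick 4: P3 adds 1 new (Z6) at install cost 13 (ratio 1/13).
Greedy total install cost: 2 + 8 + 19 + 13 = 42. (The true optimum is 34, so greedy overshoots here.)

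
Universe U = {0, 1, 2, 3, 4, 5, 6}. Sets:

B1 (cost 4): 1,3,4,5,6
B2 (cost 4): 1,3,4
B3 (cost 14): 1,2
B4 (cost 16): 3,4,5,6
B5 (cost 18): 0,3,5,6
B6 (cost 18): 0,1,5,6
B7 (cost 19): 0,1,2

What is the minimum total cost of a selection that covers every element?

B1, B7 cover every element at cost 4 + 19 = 23.
Any cover uses at least 2 sets; among all covering selections none totals below 23.

23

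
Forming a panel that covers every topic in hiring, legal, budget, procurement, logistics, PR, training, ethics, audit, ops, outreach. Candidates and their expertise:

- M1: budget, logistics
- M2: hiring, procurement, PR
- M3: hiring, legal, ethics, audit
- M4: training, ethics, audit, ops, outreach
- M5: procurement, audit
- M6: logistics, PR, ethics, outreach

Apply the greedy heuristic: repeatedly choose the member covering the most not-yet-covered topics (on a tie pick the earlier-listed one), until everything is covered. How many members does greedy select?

Pick 1: M4 covers 5 new topics (training, ethics, audit, ops, outreach).
Pick 2: M2 covers 3 new topics (hiring, procurement, PR).
Pick 3: M1 covers 2 new topics (budget, logistics).
Pick 4: M3 covers 1 new topics (legal).
Greedy uses 4 members.

4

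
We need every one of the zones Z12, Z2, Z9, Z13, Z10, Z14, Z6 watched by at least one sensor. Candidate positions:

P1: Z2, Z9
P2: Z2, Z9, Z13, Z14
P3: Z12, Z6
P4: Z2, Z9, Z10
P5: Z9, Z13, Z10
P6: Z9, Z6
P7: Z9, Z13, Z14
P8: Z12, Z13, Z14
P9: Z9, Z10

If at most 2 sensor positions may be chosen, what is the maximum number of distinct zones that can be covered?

6

Choosing P2, P3 covers {Z12, Z2, Z9, Z13, Z14, Z6} — 6 zones.
No choice of 2 sensor positions does better; here Z10 is left uncovered.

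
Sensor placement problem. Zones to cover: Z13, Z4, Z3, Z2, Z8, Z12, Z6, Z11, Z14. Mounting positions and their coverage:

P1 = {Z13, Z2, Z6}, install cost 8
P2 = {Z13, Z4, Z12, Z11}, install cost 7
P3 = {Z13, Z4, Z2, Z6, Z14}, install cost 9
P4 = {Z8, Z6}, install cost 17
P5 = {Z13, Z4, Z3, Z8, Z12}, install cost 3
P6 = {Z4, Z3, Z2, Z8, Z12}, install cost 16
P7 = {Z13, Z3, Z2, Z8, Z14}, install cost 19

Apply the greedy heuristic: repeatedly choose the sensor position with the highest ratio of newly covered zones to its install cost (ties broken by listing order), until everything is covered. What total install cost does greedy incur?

Pick 1: P5 adds 5 new (Z13, Z4, Z3, Z8, Z12) at install cost 3 (ratio 5/3).
Pick 2: P3 adds 3 new (Z2, Z6, Z14) at install cost 9 (ratio 3/9).
Pick 3: P2 adds 1 new (Z11) at install cost 7 (ratio 1/7).
Greedy total install cost: 3 + 9 + 7 = 19.

19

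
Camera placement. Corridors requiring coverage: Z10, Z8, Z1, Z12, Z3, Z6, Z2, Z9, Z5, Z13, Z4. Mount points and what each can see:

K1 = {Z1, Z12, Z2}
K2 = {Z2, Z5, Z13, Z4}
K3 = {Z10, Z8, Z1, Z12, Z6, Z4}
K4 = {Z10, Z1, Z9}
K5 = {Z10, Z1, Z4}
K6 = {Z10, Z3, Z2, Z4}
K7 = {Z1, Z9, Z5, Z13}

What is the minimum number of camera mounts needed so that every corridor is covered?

K3, K6, K7 together cover {Z10, Z8, Z1, Z12, Z3, Z6, Z2, Z9, Z5, Z13, Z4} — every corridor.
No 2 of the 7 camera mounts cover everything (all 21 pairs fall short), so 3 is minimum.
Greedy (largest uncovered first) would take K3, K2, K4, K6 — 4 camera mounts — but 3 suffice.

3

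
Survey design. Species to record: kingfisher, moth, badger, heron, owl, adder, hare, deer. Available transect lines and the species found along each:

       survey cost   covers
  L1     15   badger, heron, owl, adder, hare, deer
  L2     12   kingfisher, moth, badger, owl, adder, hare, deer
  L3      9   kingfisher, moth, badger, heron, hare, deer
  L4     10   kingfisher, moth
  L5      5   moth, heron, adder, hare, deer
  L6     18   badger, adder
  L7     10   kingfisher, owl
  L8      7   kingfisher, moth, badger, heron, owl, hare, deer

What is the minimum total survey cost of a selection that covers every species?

12

L5, L8 cover every species at survey cost 5 + 7 = 12.
Any cover uses at least 2 transects; among all covering selections none totals below 12.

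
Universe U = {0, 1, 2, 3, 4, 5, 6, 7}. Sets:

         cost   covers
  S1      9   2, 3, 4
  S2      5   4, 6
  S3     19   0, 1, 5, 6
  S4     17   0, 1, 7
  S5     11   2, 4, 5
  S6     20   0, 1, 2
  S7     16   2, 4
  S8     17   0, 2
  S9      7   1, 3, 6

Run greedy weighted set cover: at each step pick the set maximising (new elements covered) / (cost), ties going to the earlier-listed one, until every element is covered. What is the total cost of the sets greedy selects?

35

Pick 1: S9 adds 3 new (1, 3, 6) at cost 7 (ratio 3/7).
Pick 2: S5 adds 3 new (2, 4, 5) at cost 11 (ratio 3/11).
Pick 3: S4 adds 2 new (0, 7) at cost 17 (ratio 2/17).
Greedy total cost: 7 + 11 + 17 = 35.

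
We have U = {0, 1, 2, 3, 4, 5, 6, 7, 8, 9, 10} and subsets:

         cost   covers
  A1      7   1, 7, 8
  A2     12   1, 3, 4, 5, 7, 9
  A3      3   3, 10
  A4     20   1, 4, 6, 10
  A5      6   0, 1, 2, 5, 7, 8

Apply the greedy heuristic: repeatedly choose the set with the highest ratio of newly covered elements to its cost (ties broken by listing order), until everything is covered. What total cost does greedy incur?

Pick 1: A5 adds 6 new (0, 1, 2, 5, 7, 8) at cost 6 (ratio 6/6).
Pick 2: A3 adds 2 new (3, 10) at cost 3 (ratio 2/3).
Pick 3: A2 adds 2 new (4, 9) at cost 12 (ratio 2/12).
Pick 4: A4 adds 1 new (6) at cost 20 (ratio 1/20).
Greedy total cost: 6 + 3 + 12 + 20 = 41. (The true optimum is 38, so greedy overshoots here.)

41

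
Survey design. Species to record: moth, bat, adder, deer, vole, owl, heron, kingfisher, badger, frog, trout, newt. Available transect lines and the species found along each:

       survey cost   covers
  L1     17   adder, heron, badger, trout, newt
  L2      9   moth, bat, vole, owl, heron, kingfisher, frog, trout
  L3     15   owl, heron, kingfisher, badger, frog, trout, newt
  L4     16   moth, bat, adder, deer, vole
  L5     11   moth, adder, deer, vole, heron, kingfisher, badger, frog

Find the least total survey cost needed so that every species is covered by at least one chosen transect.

31

L3, L4 cover every species at survey cost 15 + 16 = 31.
Any cover uses at least 2 transects; among all covering selections none totals below 31.
Greedy by coverage-per-survey cost would pick L2, L5, L3 for 35 — worse than the optimum 31.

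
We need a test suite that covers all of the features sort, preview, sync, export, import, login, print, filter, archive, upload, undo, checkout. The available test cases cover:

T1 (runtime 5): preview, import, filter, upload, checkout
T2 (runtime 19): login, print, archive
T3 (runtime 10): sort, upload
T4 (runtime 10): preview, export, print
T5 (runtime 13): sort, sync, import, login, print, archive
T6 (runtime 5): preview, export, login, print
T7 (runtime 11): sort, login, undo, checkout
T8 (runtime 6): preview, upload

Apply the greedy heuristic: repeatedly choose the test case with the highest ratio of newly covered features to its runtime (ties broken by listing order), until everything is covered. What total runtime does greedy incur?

34

Pick 1: T1 adds 5 new (preview, import, filter, upload, checkout) at runtime 5 (ratio 5/5).
Pick 2: T6 adds 3 new (export, login, print) at runtime 5 (ratio 3/5).
Pick 3: T5 adds 3 new (sort, sync, archive) at runtime 13 (ratio 3/13).
Pick 4: T7 adds 1 new (undo) at runtime 11 (ratio 1/11).
Greedy total runtime: 5 + 5 + 13 + 11 = 34.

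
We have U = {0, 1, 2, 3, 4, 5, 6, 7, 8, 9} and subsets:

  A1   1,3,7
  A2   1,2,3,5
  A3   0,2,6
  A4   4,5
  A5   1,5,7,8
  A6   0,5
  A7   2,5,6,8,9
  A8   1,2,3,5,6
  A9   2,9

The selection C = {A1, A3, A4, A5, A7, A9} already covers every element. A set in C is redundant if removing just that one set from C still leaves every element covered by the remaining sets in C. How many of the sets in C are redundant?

Drop A1: 3 uncovered — not redundant.
Drop A3: 0 uncovered — not redundant.
Drop A4: 4 uncovered — not redundant.
Drop A5: the rest still cover every element — redundant.
Drop A7: the rest still cover every element — redundant.
Drop A9: the rest still cover every element — redundant.
3 redundant: A5, A7, A9.

3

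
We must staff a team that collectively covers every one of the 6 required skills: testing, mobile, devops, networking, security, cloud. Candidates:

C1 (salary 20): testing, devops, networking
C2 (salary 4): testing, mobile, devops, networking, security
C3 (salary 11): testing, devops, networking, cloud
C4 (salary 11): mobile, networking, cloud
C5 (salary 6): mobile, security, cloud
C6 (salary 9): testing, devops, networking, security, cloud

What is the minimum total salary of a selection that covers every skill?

10

C2, C5 cover every skill at salary 4 + 6 = 10.
Any cover uses at least 2 candidates; among all covering selections none totals below 10.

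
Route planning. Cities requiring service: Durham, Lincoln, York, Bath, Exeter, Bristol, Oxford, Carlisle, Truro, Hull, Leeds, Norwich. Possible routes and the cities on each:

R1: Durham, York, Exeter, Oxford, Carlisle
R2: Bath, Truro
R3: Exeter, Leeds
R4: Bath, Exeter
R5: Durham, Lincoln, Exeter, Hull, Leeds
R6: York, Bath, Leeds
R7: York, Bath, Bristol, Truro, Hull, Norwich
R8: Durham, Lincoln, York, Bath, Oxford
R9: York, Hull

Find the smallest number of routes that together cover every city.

R1, R5, R7 together cover {Durham, Lincoln, York, Bath, Exeter, Bristol, Oxford, Carlisle, Truro, Hull, Leeds, Norwich} — every city.
No 2 of the 9 routes cover everything (all 36 pairs fall short), so 3 is minimum.

3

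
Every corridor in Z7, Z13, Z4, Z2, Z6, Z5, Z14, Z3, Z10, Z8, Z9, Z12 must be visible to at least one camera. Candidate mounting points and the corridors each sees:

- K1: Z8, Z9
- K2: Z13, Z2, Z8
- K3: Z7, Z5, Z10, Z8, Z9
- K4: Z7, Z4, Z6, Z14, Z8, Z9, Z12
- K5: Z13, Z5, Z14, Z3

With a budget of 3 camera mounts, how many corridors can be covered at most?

11

Choosing K2, K3, K4 covers {Z7, Z13, Z4, Z2, Z6, Z5, Z14, Z10, Z8, Z9, Z12} — 11 corridors.
No choice of 3 camera mounts does better; here Z3 is left uncovered.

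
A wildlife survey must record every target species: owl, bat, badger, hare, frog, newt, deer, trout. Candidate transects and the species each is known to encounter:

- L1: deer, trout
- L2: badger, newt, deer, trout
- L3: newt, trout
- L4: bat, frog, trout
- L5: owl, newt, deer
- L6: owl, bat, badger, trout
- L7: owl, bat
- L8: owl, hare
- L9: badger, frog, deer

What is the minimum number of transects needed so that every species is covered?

3

L2, L4, L8 together cover {owl, bat, badger, hare, frog, newt, deer, trout} — every species.
No 2 of the 9 transects cover everything (all 36 pairs fall short), so 3 is minimum.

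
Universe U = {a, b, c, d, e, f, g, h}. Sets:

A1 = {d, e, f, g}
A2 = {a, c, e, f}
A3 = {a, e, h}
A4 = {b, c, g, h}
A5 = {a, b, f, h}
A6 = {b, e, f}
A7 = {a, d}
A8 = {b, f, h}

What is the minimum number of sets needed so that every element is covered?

A1, A2, A4 together cover {a, b, c, d, e, f, g, h} — every element.
No 2 of the 8 sets cover everything (all 28 pairs fall short), so 3 is minimum.

3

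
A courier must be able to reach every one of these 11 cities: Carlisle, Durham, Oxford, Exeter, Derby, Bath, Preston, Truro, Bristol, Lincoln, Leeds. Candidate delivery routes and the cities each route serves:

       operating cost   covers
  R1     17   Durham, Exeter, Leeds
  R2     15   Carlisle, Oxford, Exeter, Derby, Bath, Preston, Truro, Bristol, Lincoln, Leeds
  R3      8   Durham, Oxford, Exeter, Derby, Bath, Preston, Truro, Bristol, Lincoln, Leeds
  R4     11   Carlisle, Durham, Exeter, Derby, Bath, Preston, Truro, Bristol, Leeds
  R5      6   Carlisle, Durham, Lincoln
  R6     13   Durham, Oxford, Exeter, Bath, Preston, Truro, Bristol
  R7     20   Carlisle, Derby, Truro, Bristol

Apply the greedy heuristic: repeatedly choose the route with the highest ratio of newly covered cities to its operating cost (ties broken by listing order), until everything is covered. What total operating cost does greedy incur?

Pick 1: R3 adds 10 new (Durham, Oxford, Exeter, Derby, Bath, Preston, Truro, Bristol, Lincoln, Leeds) at operating cost 8 (ratio 10/8).
Pick 2: R5 adds 1 new (Carlisle) at operating cost 6 (ratio 1/6).
Greedy total operating cost: 8 + 6 = 14.

14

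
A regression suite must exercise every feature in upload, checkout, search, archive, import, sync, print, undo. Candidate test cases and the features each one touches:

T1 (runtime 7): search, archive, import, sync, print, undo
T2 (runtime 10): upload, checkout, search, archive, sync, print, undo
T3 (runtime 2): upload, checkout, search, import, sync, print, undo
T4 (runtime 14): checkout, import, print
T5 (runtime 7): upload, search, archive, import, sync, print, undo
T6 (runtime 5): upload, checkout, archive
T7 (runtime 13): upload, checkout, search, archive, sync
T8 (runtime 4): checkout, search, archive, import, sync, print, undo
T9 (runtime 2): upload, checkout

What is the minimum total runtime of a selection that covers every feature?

6

T3, T8 cover every feature at runtime 2 + 4 = 6.
Any cover uses at least 2 test cases; among all covering selections none totals below 6.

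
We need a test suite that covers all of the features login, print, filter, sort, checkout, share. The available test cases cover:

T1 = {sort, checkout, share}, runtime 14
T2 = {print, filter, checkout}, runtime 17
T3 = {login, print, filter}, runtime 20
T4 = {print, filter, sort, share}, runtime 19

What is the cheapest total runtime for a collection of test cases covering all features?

34

T1, T3 cover every feature at runtime 14 + 20 = 34.
Any cover uses at least 2 test cases; among all covering selections none totals below 34.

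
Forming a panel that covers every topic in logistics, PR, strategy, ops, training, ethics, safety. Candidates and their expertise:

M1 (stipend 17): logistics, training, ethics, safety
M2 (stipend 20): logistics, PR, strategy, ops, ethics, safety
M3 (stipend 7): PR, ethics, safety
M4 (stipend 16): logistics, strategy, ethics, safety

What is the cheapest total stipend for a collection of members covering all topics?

37

M1, M2 cover every topic at stipend 17 + 20 = 37.
Any cover uses at least 2 members; among all covering selections none totals below 37.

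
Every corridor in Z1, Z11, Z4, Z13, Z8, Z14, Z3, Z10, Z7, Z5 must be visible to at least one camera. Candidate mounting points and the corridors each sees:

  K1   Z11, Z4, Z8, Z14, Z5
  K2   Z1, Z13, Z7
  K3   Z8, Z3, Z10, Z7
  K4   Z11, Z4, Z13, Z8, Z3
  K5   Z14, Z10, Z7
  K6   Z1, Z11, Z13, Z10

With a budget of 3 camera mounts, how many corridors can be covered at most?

Choosing K1, K2, K3 covers {Z1, Z11, Z4, Z13, Z8, Z14, Z3, Z10, Z7, Z5} — 10 corridors.
That is all 10 corridors.

10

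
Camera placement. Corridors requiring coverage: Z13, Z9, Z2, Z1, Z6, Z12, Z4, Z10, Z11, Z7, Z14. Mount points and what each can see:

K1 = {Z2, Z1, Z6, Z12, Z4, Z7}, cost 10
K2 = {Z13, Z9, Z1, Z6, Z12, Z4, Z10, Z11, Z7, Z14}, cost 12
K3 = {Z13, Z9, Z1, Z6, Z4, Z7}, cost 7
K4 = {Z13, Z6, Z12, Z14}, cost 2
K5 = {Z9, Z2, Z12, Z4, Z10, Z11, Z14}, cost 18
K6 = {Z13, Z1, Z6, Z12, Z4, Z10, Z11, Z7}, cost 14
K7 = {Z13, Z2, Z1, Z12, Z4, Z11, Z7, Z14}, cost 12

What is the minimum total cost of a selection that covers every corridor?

K1, K2 cover every corridor at cost 10 + 12 = 22.
Any cover uses at least 2 camera mounts; among all covering selections none totals below 22.
Greedy by coverage-per-cost would pick K4, K3, K2, K1 for 31 — worse than the optimum 22.

22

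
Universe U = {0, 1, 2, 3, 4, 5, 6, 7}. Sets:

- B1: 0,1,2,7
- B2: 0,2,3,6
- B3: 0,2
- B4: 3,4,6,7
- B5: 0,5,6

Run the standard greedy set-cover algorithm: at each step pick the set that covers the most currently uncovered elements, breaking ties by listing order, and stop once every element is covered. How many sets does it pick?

3

Pick 1: B1 covers 4 new elements (0, 1, 2, 7).
Pick 2: B4 covers 3 new elements (3, 4, 6).
Pick 3: B5 covers 1 new elements (5).
Greedy uses 3 sets.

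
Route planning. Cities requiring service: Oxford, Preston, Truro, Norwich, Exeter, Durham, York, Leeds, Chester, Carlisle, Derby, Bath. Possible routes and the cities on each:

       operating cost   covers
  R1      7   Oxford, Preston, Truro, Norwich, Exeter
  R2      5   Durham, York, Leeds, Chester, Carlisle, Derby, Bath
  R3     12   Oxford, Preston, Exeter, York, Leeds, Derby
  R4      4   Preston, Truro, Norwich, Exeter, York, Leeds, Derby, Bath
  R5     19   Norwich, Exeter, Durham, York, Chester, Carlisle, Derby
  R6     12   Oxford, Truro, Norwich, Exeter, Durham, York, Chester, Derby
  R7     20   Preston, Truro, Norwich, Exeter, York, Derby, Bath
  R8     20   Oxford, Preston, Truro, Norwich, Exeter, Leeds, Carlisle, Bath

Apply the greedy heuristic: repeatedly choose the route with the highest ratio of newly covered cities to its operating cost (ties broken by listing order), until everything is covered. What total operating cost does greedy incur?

16

Pick 1: R4 adds 8 new (Preston, Truro, Norwich, Exeter, York, Leeds, Derby, Bath) at operating cost 4 (ratio 8/4).
Pick 2: R2 adds 3 new (Durham, Chester, Carlisle) at operating cost 5 (ratio 3/5).
Pick 3: R1 adds 1 new (Oxford) at operating cost 7 (ratio 1/7).
Greedy total operating cost: 4 + 5 + 7 = 16. (The true optimum is 12, so greedy overshoots here.)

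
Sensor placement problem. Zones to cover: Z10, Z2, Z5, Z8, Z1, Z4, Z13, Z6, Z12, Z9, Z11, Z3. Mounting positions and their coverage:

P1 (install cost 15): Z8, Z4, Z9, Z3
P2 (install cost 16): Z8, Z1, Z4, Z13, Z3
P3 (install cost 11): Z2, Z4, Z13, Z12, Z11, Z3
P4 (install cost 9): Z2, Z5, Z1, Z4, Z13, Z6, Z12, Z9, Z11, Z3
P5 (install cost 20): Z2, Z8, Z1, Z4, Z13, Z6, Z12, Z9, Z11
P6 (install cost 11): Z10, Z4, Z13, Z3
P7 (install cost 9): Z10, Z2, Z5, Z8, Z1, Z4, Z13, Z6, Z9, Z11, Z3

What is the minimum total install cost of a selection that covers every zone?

P4, P7 cover every zone at install cost 9 + 9 = 18.
Any cover uses at least 2 sensor positions; among all covering selections none totals below 18.

18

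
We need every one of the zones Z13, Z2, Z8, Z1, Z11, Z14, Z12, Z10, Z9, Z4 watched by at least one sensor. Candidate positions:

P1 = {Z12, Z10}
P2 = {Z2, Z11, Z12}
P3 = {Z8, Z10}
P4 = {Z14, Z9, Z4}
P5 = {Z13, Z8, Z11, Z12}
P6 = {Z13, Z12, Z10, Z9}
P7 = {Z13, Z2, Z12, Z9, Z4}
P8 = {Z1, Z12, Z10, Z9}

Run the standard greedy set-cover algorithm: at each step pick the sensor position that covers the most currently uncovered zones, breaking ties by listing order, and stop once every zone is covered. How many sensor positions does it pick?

Pick 1: P7 covers 5 new zones (Z13, Z2, Z12, Z9, Z4).
Pick 2: P3 covers 2 new zones (Z8, Z10).
Pick 3: P2 covers 1 new zones (Z11).
Pick 4: P4 covers 1 new zones (Z14).
Pick 5: P8 covers 1 new zones (Z1).
Greedy uses 5 sensor positions. (The true minimum is 4.)

5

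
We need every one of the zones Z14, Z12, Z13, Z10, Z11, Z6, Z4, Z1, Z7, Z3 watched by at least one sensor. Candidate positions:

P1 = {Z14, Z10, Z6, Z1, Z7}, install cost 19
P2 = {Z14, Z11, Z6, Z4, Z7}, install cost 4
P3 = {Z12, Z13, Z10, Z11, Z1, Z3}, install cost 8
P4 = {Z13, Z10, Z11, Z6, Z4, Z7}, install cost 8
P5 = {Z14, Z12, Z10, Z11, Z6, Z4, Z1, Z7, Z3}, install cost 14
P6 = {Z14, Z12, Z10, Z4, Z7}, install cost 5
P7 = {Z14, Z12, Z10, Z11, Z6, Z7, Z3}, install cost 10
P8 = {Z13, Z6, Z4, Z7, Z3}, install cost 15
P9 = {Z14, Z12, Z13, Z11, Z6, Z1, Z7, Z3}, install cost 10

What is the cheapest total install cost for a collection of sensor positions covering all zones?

P2, P3 cover every zone at install cost 4 + 8 = 12.
Any cover uses at least 2 sensor positions; among all covering selections none totals below 12.

12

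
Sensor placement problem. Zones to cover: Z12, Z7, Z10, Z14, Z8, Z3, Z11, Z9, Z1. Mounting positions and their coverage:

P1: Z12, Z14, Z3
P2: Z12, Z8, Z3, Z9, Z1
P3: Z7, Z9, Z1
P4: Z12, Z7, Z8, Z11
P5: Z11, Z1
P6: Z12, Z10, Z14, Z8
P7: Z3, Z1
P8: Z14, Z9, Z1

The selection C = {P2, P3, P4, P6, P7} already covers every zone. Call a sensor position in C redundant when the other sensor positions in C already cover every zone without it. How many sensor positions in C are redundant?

Drop P2: the rest still cover every zone — redundant.
Drop P3: the rest still cover every zone — redundant.
Drop P4: Z11 uncovered — not redundant.
Drop P6: Z10, Z14 uncovered — not redundant.
Drop P7: the rest still cover every zone — redundant.
3 redundant: P2, P3, P7.

3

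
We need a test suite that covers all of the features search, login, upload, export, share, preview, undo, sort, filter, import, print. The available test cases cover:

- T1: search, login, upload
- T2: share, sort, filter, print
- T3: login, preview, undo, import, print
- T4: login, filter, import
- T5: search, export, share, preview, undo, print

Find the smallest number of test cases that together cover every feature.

T1, T2, T3, T5 together cover {search, login, upload, export, share, preview, undo, sort, filter, import, print} — every feature.
No 3 of the 5 test cases cover everything (all 10 triples fall short), so 4 is minimum.

4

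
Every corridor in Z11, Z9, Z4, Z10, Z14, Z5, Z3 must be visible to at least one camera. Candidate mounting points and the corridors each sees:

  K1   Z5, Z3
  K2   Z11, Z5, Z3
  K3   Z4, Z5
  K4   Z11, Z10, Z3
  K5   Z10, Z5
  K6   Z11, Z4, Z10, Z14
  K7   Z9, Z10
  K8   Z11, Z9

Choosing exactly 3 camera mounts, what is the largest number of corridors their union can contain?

7

Choosing K1, K6, K7 covers {Z11, Z9, Z4, Z10, Z14, Z5, Z3} — 7 corridors.
That is all 7 corridors.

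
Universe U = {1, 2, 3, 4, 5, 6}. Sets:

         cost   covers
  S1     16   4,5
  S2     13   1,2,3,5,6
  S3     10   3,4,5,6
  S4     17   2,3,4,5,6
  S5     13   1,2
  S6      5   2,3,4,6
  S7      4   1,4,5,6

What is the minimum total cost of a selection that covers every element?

9

S6, S7 cover every element at cost 5 + 4 = 9.
Any cover uses at least 2 sets; among all covering selections none totals below 9.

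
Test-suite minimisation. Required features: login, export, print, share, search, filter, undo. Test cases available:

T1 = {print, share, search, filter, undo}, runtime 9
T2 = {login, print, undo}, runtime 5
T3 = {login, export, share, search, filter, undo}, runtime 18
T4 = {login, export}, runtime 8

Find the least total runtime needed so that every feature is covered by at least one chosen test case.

T1, T4 cover every feature at runtime 9 + 8 = 17.
Any cover uses at least 2 test cases; among all covering selections none totals below 17.
Greedy by coverage-per-runtime would pick T2, T1, T4 for 22 — worse than the optimum 17.

17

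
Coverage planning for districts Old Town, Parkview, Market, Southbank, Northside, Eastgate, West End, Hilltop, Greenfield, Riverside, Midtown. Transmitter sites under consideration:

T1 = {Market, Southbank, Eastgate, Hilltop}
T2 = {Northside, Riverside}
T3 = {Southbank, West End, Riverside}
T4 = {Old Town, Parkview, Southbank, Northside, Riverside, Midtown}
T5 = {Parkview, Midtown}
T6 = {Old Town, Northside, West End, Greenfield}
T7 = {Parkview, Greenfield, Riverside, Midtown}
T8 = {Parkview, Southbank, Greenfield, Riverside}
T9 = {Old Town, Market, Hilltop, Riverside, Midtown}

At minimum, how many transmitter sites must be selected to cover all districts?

3

T1, T4, T6 together cover {Old Town, Parkview, Market, Southbank, Northside, Eastgate, West End, Hilltop, Greenfield, Riverside, Midtown} — every district.
No 2 of the 9 transmitter sites cover everything (all 36 pairs fall short), so 3 is minimum.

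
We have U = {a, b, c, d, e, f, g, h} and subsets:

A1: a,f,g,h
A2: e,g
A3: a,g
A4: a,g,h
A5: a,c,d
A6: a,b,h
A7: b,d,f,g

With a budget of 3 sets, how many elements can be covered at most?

7

Choosing A1, A2, A5 covers {a, c, d, e, f, g, h} — 7 elements.
No choice of 3 sets does better; here b is left uncovered.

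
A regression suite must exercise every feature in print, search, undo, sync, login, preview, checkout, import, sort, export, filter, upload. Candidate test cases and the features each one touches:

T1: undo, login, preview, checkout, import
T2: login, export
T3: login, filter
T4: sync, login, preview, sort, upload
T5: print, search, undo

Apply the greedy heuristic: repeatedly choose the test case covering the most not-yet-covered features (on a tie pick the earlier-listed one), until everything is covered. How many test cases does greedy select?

Pick 1: T1 covers 5 new features (undo, login, preview, checkout, import).
Pick 2: T4 covers 3 new features (sync, sort, upload).
Pick 3: T5 covers 2 new features (print, search).
Pick 4: T2 covers 1 new features (export).
Pick 5: T3 covers 1 new features (filter).
Greedy uses 5 test cases.

5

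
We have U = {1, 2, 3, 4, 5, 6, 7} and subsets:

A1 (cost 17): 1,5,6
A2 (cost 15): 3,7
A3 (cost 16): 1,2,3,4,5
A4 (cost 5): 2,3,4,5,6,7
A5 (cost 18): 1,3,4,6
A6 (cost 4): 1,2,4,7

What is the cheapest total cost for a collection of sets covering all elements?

9

A4, A6 cover every element at cost 5 + 4 = 9.
Any cover uses at least 2 sets; among all covering selections none totals below 9.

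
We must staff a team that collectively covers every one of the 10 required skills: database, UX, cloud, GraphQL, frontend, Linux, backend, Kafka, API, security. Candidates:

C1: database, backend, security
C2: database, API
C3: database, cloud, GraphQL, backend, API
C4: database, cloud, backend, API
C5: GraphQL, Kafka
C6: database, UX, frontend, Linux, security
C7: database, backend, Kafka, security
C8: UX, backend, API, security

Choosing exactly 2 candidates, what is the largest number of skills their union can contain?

9

Choosing C3, C6 covers {database, UX, cloud, GraphQL, frontend, Linux, backend, API, security} — 9 skills.
No choice of 2 candidates does better; here Kafka is left uncovered.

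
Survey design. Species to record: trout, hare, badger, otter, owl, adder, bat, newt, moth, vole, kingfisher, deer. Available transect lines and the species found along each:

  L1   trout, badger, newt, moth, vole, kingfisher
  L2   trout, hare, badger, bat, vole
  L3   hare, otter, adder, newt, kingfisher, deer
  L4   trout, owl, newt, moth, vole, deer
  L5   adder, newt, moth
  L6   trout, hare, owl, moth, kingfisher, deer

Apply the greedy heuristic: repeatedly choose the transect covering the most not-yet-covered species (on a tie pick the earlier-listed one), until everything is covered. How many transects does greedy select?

4

Pick 1: L1 covers 6 new species (trout, badger, newt, moth, vole, kingfisher).
Pick 2: L3 covers 4 new species (hare, otter, adder, deer).
Pick 3: L2 covers 1 new species (bat).
Pick 4: L4 covers 1 new species (owl).
Greedy uses 4 transects. (The true minimum is 3.)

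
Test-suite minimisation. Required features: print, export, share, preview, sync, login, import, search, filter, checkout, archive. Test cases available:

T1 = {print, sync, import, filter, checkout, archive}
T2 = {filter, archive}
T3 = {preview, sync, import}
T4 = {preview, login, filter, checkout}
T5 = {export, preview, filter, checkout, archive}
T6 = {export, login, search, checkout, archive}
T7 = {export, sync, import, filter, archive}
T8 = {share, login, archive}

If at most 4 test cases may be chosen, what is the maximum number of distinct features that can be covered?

11

Choosing T1, T3, T6, T8 covers {print, export, share, preview, sync, login, import, search, filter, checkout, archive} — 11 features.
That is all 11 features.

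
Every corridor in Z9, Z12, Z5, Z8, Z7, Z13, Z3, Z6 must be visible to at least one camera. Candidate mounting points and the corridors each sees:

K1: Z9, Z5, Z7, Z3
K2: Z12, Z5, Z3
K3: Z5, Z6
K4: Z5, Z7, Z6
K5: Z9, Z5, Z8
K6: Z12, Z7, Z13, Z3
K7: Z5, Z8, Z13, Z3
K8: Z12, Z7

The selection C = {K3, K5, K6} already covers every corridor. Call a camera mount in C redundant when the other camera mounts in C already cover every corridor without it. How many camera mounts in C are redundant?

Drop K3: Z6 uncovered — not redundant.
Drop K5: Z9, Z8 uncovered — not redundant.
Drop K6: Z12, Z7, Z13, Z3 uncovered — not redundant.
None of the camera mounts in C is redundant.

0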